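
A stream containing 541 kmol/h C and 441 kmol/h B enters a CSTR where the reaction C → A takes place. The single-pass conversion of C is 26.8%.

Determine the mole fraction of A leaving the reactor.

0.148

C reacted = 0.268 × 541 = 145 kmol/h; ν_C = −1, so ξ = 145/1 = 145 kmol/h.
Outlet amounts (n = n₀ + ν ξ):
  C: 541 − 1(145) = 396
  A: 0 + 1(145) = 145
  B: 441 (inert)
Total out = 982 kmol/h; y_A = 145 / 982 = 0.1476.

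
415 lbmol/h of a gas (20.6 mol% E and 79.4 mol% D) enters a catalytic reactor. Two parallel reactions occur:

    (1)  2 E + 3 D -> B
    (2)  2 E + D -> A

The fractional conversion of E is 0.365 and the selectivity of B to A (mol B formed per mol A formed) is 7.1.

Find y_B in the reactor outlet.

0.0384

Conversion of E: E consumed = 0.365 × 85.49 = 31.2 lbmol/h = 2ξ₁ + 2ξ₂.
Selectivity: 1ξ₁ / (1ξ₂) = 7.1 → ξ₁ = 7.1 ξ₂.
Substitute: (2·7.1 + 2) ξ₂ = 31.2 → ξ₂ = 1.926 lbmol/h, ξ₁ = 13.68 lbmol/h.
Outlet amounts (n = n₀ + Σ ν·ξ):
  E: 85.49 − 2(13.68) − 2(1.926) = 54.29
  D: 329.5 − 3(13.68) − 1(1.926) = 286.6
  B: 0 + 1(13.68) = 13.68
  A: 0 + 1(1.926) = 1.926
Total out = 356.4 lbmol/h; y_B = 13.68 / 356.4 = 0.03837.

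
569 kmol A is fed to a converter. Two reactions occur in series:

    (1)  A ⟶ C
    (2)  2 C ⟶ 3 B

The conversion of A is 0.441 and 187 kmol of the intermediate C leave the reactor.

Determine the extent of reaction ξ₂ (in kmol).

Conversion of A: A consumed = 1ξ₁ = 0.441 × 569 → ξ₁ = 250.9 kmol.
C balance: n_C = 0 + 1ξ₁ − 2ξ₂ = 187 → ξ₂ = (1·250.9 − 187)/2 = 31.96 kmol.
Outlet amounts (n = n₀ + Σ ν·ξ):
  A: 569 − 1(250.9) = 318.1
  C: 0 + 1(250.9) − 2(31.96) = 187
  B: 0 + 3(31.96) = 95.89

ξ₂ = 32 kmol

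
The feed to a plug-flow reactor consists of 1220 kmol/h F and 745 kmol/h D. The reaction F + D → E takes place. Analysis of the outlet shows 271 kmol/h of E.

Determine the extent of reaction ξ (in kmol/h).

ξ = 271 kmol/h

For E: n = n₀ + 1ξ → 271 = 0 + 1ξ, giving ξ = 271 kmol/h.
Outlet amounts (n = n₀ + ν ξ):
  F: 1220 − 1(271) = 949
  D: 745 − 1(271) = 474
  E: 0 + 1(271) = 271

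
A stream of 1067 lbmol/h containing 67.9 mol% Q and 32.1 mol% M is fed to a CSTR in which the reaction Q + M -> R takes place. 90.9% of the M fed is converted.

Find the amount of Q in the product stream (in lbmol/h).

413 lbmol/h

M reacted = 0.909 × 342.5 = 311.3 lbmol/h; ν_M = −1, so ξ = 311.3/1 = 311.3 lbmol/h.
Outlet amounts (n = n₀ + ν ξ):
  Q: 724.5 − 1(311.3) = 413.2
  M: 342.5 − 1(311.3) = 31.17
  R: 0 + 1(311.3) = 311.3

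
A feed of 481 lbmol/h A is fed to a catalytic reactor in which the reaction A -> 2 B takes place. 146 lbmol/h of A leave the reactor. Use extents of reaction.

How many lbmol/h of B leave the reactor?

For A: n = n₀ − 1ξ → 146 = 481 − 1ξ, giving ξ = 335 lbmol/h.
Outlet amounts (n = n₀ + ν ξ):
  A: 481 − 1(335) = 146
  B: 0 + 2(335) = 670

670 lbmol/h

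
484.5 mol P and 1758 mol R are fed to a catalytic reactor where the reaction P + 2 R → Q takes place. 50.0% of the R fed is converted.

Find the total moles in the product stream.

1360 mol

R reacted = 0.5 × 1758 = 879 mol; ν_R = −2, so ξ = 879/2 = 439.5 mol.
Outlet amounts (n = n₀ + ν ξ):
  P: 484.5 − 1(439.5) = 45
  R: 1758 − 2(439.5) = 879
  Q: 0 + 1(439.5) = 439.5
Total out = 45 + 879 + 439.5 = 1364 mol.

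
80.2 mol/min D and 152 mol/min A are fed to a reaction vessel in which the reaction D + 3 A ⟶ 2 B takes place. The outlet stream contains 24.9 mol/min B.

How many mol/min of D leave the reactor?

67.8 mol/min

For B: n = n₀ + 2ξ → 24.9 = 0 + 2ξ, giving ξ = 12.45 mol/min.
Outlet amounts (n = n₀ + ν ξ):
  D: 80.2 − 1(12.45) = 67.75
  A: 152 − 3(12.45) = 114.7
  B: 0 + 2(12.45) = 24.9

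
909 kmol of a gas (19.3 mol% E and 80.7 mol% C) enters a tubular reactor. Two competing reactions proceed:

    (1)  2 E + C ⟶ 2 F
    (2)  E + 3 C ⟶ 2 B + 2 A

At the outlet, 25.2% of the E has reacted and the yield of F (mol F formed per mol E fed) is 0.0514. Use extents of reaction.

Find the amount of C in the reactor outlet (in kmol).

623 kmol

Yield of F: 2ξ₁ / 175.4 = 0.0514 → ξ₁ = 4.509 kmol.
Conversion of E: 2ξ₁ + 1ξ₂ = 0.252 × 175.4 = 44.21 → ξ₂ = 35.19 kmol.
Outlet amounts (n = n₀ + Σ ν·ξ):
  E: 175.4 − 2(4.509) − 1(35.19) = 131.2
  C: 733.6 − 1(4.509) − 3(35.19) = 623.5
  F: 0 + 2(4.509) = 9.017
  B: 0 + 2(35.19) = 70.39
  A: 0 + 2(35.19) = 70.39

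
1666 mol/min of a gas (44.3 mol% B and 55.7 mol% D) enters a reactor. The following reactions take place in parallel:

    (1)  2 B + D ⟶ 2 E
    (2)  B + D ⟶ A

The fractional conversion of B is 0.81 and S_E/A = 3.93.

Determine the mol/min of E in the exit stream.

477 mol/min

Conversion of B: B consumed = 0.81 × 738 = 597.8 mol/min = 2ξ₁ + 1ξ₂.
Selectivity: 2ξ₁ / (1ξ₂) = 3.93 → ξ₁ = 1.965 ξ₂.
Substitute: (2·1.965 + 1) ξ₂ = 597.8 → ξ₂ = 121.3 mol/min, ξ₁ = 238.3 mol/min.
Outlet amounts (n = n₀ + Σ ν·ξ):
  B: 738 − 2(238.3) − 1(121.3) = 140.2
  D: 928 − 1(238.3) − 1(121.3) = 568.4
  E: 0 + 2(238.3) = 476.6
  A: 0 + 1(121.3) = 121.3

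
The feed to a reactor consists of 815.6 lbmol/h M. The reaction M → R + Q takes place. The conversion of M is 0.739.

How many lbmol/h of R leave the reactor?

M reacted = 0.739 × 815.6 = 602.7 lbmol/h; ν_M = −1, so ξ = 602.7/1 = 602.7 lbmol/h.
Outlet amounts (n = n₀ + ν ξ):
  M: 815.6 − 1(602.7) = 212.9
  R: 0 + 1(602.7) = 602.7
  Q: 0 + 1(602.7) = 602.7

603 lbmol/h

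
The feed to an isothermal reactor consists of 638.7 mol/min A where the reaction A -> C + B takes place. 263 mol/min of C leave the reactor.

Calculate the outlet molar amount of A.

For C: n = n₀ + 1ξ → 263 = 0 + 1ξ, giving ξ = 263 mol/min.
Outlet amounts (n = n₀ + ν ξ):
  A: 638.7 − 1(263) = 375.7
  C: 0 + 1(263) = 263
  B: 0 + 1(263) = 263

376 mol/min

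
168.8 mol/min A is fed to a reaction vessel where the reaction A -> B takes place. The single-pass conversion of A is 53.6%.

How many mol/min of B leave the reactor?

A reacted = 0.536 × 168.8 = 90.48 mol/min; ν_A = −1, so ξ = 90.48/1 = 90.48 mol/min.
Outlet amounts (n = n₀ + ν ξ):
  A: 168.8 − 1(90.48) = 78.32
  B: 0 + 1(90.48) = 90.48

90.5 mol/min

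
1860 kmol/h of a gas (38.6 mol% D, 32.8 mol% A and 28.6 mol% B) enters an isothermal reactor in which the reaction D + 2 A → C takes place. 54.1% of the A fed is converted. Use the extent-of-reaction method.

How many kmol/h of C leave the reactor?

A reacted = 0.541 × 610.1 = 330.1 kmol/h; ν_A = −2, so ξ = 330.1/2 = 165 kmol/h.
Outlet amounts (n = n₀ + ν ξ):
  D: 718 − 1(165) = 552.9
  A: 610.1 − 2(165) = 280
  C: 0 + 1(165) = 165
  B: 532 (inert)

165 kmol/h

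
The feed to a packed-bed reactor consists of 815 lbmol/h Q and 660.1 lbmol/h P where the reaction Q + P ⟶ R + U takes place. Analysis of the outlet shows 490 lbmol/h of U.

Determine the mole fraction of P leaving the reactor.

0.115

For U: n = n₀ + 1ξ → 490 = 0 + 1ξ, giving ξ = 490 lbmol/h.
Outlet amounts (n = n₀ + ν ξ):
  Q: 815 − 1(490) = 325
  P: 660.1 − 1(490) = 170.1
  R: 0 + 1(490) = 490
  U: 0 + 1(490) = 490
Total out = 1475 lbmol/h; y_P = 170.1 / 1475 = 0.1153.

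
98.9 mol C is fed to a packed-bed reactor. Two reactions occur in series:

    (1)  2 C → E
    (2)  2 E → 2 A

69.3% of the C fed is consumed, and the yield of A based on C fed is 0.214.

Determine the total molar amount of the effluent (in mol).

Conversion of C: C consumed = 2ξ₁ = 0.693 × 98.9 → ξ₁ = 34.27 mol.
Yield of A: 2ξ₂ / 98.9 = 0.214 → ξ₂ = 10.58 mol.
Outlet amounts (n = n₀ + Σ ν·ξ):
  C: 98.9 − 2(34.27) = 30.36
  E: 0 + 1(34.27) − 2(10.58) = 13.1
  A: 0 + 2(10.58) = 21.16
Total out = 30.36 + 13.1 + 21.16 = 64.63 mol.

64.6 mol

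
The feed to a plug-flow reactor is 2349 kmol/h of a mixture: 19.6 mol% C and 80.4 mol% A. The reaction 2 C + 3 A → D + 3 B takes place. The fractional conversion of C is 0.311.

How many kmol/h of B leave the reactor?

C reacted = 0.311 × 460.4 = 143.2 kmol/h; ν_C = −2, so ξ = 143.2/2 = 71.59 kmol/h.
Outlet amounts (n = n₀ + ν ξ):
  C: 460.4 − 2(71.59) = 317.2
  A: 1889 − 3(71.59) = 1674
  D: 0 + 1(71.59) = 71.59
  B: 0 + 3(71.59) = 214.8

215 kmol/h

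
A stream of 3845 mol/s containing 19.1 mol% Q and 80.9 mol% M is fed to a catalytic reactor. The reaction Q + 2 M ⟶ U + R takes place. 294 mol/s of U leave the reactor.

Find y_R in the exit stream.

0.0828

For U: n = n₀ + 1ξ → 294 = 0 + 1ξ, giving ξ = 294 mol/s.
Outlet amounts (n = n₀ + ν ξ):
  Q: 734.4 − 1(294) = 440.4
  M: 3111 − 2(294) = 2523
  U: 0 + 1(294) = 294
  R: 0 + 1(294) = 294
Total out = 3551 mol/s; y_R = 294 / 3551 = 0.08279.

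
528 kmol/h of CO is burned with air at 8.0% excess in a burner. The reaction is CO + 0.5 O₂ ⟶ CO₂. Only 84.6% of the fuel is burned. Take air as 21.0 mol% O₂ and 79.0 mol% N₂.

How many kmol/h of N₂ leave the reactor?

Stoichiometric O₂ = 0.5 × 528 = 264 kmol/h; O₂ fed = 264 × 1.080 = 285.1 kmol/h.
N₂ fed = 285.1 × 79/21 = 1073 kmol/h.
Fuel reacted = 0.846 × 528 → ξ = 446.7 kmol/h.
Outlet (n = n₀ + ν ξ):
  CO: 528 − 1(446.7) = 81.31
  O₂: 285.1 − 0.5(446.7) = 61.78
  N₂: 1073 (inert)
  CO₂: 0 + 1(446.7) = 446.7

1070 kmol/h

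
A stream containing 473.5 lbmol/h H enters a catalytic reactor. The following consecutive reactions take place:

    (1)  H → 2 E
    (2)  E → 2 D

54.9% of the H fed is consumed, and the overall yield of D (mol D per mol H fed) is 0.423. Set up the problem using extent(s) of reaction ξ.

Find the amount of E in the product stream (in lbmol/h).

Conversion of H: H consumed = 1ξ₁ = 0.549 × 473.5 → ξ₁ = 260 lbmol/h.
Yield of D: 2ξ₂ / 473.5 = 0.423 → ξ₂ = 100.1 lbmol/h.
Outlet amounts (n = n₀ + Σ ν·ξ):
  H: 473.5 − 1(260) = 213.5
  E: 0 + 2(260) − 1(100.1) = 419.8
  D: 0 + 2(100.1) = 200.3

420 lbmol/h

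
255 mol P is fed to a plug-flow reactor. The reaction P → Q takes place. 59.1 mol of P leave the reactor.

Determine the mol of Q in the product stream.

For P: n = n₀ − 1ξ → 59.1 = 255 − 1ξ, giving ξ = 195.9 mol.
Outlet amounts (n = n₀ + ν ξ):
  P: 255 − 1(195.9) = 59.1
  Q: 0 + 1(195.9) = 195.9

196 mol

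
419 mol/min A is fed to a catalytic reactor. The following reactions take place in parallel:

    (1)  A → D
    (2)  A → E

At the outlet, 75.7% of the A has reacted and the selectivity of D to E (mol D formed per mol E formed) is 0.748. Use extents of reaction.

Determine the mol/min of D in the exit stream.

136 mol/min

Conversion of A: A consumed = 0.757 × 419 = 317.2 mol/min = 1ξ₁ + 1ξ₂.
Selectivity: 1ξ₁ / (1ξ₂) = 0.748 → ξ₁ = 0.748 ξ₂.
Substitute: (1·0.748 + 1) ξ₂ = 317.2 → ξ₂ = 181.5 mol/min, ξ₁ = 135.7 mol/min.
Outlet amounts (n = n₀ + Σ ν·ξ):
  A: 419 − 1(135.7) − 1(181.5) = 101.8
  D: 0 + 1(135.7) = 135.7
  E: 0 + 1(181.5) = 181.5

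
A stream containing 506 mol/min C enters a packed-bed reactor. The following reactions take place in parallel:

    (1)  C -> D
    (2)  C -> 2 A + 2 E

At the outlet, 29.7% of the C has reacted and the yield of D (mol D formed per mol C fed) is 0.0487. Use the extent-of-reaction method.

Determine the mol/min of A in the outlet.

251 mol/min

Yield of D: 1ξ₁ / 506 = 0.0487 → ξ₁ = 24.64 mol/min.
Conversion of C: 1ξ₁ + 1ξ₂ = 0.297 × 506 = 150.3 → ξ₂ = 125.6 mol/min.
Outlet amounts (n = n₀ + Σ ν·ξ):
  C: 506 − 1(24.64) − 1(125.6) = 355.7
  D: 0 + 1(24.64) = 24.64
  A: 0 + 2(125.6) = 251.3
  E: 0 + 2(125.6) = 251.3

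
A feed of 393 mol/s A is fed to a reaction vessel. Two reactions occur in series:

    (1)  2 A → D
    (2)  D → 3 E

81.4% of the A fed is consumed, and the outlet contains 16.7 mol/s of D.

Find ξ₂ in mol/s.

ξ₂ = 143 mol/s

Conversion of A: A consumed = 2ξ₁ = 0.814 × 393 → ξ₁ = 160 mol/s.
D balance: n_D = 0 + 1ξ₁ − 1ξ₂ = 16.7 → ξ₂ = (1·160 − 16.7)/1 = 143.3 mol/s.
Outlet amounts (n = n₀ + Σ ν·ξ):
  A: 393 − 2(160) = 73.1
  D: 0 + 1(160) − 1(143.3) = 16.7
  E: 0 + 3(143.3) = 429.8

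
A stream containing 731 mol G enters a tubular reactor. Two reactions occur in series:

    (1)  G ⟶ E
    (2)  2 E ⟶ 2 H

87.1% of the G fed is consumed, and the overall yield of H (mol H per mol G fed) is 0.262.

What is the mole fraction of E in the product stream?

Conversion of G: G consumed = 1ξ₁ = 0.871 × 731 → ξ₁ = 636.7 mol.
Yield of H: 2ξ₂ / 731 = 0.262 → ξ₂ = 95.76 mol.
Outlet amounts (n = n₀ + Σ ν·ξ):
  G: 731 − 1(636.7) = 94.3
  E: 0 + 1(636.7) − 2(95.76) = 445.2
  H: 0 + 2(95.76) = 191.5
Total out = 731 mol; y_E = 445.2 / 731 = 0.609.

0.609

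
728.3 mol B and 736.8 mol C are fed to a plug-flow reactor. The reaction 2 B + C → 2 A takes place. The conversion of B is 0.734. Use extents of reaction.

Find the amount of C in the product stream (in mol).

B reacted = 0.734 × 728.3 = 534.6 mol; ν_B = −2, so ξ = 534.6/2 = 267.3 mol.
Outlet amounts (n = n₀ + ν ξ):
  B: 728.3 − 2(267.3) = 193.7
  C: 736.8 − 1(267.3) = 469.5
  A: 0 + 2(267.3) = 534.6

470 mol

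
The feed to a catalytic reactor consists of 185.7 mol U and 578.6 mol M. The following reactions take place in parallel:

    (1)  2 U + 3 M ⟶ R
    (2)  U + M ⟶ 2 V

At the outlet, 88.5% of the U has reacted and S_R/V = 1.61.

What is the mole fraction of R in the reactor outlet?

Conversion of U: U consumed = 0.885 × 185.7 = 164.3 mol = 2ξ₁ + 1ξ₂.
Selectivity: 1ξ₁ / (2ξ₂) = 1.61 → ξ₁ = 3.22 ξ₂.
Substitute: (2·3.22 + 1) ξ₂ = 164.3 → ξ₂ = 22.09 mol, ξ₁ = 71.13 mol.
Outlet amounts (n = n₀ + Σ ν·ξ):
  U: 185.7 − 2(71.13) − 1(22.09) = 21.36
  M: 578.6 − 3(71.13) − 1(22.09) = 343.1
  R: 0 + 1(71.13) = 71.13
  V: 0 + 2(22.09) = 44.18
Total out = 479.8 mol; y_R = 71.13 / 479.8 = 0.1482.

0.148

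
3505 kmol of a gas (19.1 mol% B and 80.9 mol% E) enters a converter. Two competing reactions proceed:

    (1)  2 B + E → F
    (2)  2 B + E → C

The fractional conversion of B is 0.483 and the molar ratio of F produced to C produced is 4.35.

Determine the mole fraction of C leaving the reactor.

0.0095

Conversion of B: B consumed = 0.483 × 669.5 = 323.3 kmol = 2ξ₁ + 2ξ₂.
Selectivity: 1ξ₁ / (1ξ₂) = 4.35 → ξ₁ = 4.35 ξ₂.
Substitute: (2·4.35 + 2) ξ₂ = 323.3 → ξ₂ = 30.22 kmol, ξ₁ = 131.5 kmol.
Outlet amounts (n = n₀ + Σ ν·ξ):
  B: 669.5 − 2(131.5) − 2(30.22) = 346.1
  E: 2836 − 1(131.5) − 1(30.22) = 2674
  F: 0 + 1(131.5) = 131.5
  C: 0 + 1(30.22) = 30.22
Total out = 3182 kmol; y_C = 30.22 / 3182 = 0.009498.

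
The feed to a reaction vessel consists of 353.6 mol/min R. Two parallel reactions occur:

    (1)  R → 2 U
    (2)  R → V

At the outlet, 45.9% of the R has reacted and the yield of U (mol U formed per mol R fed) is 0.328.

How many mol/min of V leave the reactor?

104 mol/min

Yield of U: 2ξ₁ / 353.6 = 0.328 → ξ₁ = 57.99 mol/min.
Conversion of R: 1ξ₁ + 1ξ₂ = 0.459 × 353.6 = 162.3 → ξ₂ = 104.3 mol/min.
Outlet amounts (n = n₀ + Σ ν·ξ):
  R: 353.6 − 1(57.99) − 1(104.3) = 191.3
  U: 0 + 2(57.99) = 116
  V: 0 + 1(104.3) = 104.3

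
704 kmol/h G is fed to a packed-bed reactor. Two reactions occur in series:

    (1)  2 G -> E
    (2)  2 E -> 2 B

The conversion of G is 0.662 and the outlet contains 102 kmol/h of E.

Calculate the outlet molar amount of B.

131 kmol/h

Conversion of G: G consumed = 2ξ₁ = 0.662 × 704 → ξ₁ = 233 kmol/h.
E balance: n_E = 0 + 1ξ₁ − 2ξ₂ = 102 → ξ₂ = (1·233 − 102)/2 = 65.51 kmol/h.
Outlet amounts (n = n₀ + Σ ν·ξ):
  G: 704 − 2(233) = 238
  E: 0 + 1(233) − 2(65.51) = 102
  B: 0 + 2(65.51) = 131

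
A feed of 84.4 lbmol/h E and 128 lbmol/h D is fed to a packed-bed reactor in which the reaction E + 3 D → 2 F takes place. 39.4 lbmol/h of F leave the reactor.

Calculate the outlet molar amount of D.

68.9 lbmol/h

For F: n = n₀ + 2ξ → 39.4 = 0 + 2ξ, giving ξ = 19.7 lbmol/h.
Outlet amounts (n = n₀ + ν ξ):
  E: 84.4 − 1(19.7) = 64.7
  D: 128 − 3(19.7) = 68.9
  F: 0 + 2(19.7) = 39.4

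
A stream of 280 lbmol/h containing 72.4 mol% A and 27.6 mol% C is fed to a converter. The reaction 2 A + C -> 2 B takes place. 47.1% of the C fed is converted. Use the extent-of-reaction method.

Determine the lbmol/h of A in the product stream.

130 lbmol/h

C reacted = 0.471 × 77.28 = 36.4 lbmol/h; ν_C = −1, so ξ = 36.4/1 = 36.4 lbmol/h.
Outlet amounts (n = n₀ + ν ξ):
  A: 202.7 − 2(36.4) = 129.9
  C: 77.28 − 1(36.4) = 40.88
  B: 0 + 2(36.4) = 72.8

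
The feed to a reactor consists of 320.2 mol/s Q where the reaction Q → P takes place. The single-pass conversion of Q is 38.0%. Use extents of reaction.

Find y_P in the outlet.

0.38

Q reacted = 0.38 × 320.2 = 121.7 mol/s; ν_Q = −1, so ξ = 121.7/1 = 121.7 mol/s.
Outlet amounts (n = n₀ + ν ξ):
  Q: 320.2 − 1(121.7) = 198.5
  P: 0 + 1(121.7) = 121.7
Total out = 320.2 mol/s; y_P = 121.7 / 320.2 = 0.38.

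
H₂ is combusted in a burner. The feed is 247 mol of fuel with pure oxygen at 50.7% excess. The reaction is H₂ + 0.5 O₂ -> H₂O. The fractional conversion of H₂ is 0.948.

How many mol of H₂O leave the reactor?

Stoichiometric O₂ = 0.5 × 247 = 123.5 mol; O₂ fed = 123.5 × 1.507 = 186.1 mol.
Fuel reacted = 0.948 × 247 → ξ = 234.2 mol.
Outlet (n = n₀ + ν ξ):
  H₂: 247 − 1(234.2) = 12.84
  O₂: 186.1 − 0.5(234.2) = 69.04
  H₂O: 0 + 1(234.2) = 234.2

234 mol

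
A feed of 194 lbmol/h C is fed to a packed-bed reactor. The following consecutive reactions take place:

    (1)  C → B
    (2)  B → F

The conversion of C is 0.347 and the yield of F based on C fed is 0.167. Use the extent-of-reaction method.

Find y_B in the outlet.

0.18

Conversion of C: C consumed = 1ξ₁ = 0.347 × 194 → ξ₁ = 67.32 lbmol/h.
Yield of F: 1ξ₂ / 194 = 0.167 → ξ₂ = 32.4 lbmol/h.
Outlet amounts (n = n₀ + Σ ν·ξ):
  C: 194 − 1(67.32) = 126.7
  B: 0 + 1(67.32) − 1(32.4) = 34.92
  F: 0 + 1(32.4) = 32.4
Total out = 194 lbmol/h; y_B = 34.92 / 194 = 0.18.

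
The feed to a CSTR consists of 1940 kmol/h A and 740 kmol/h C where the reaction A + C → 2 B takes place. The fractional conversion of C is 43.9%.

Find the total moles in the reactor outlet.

2680 kmol/h

C reacted = 0.439 × 740 = 324.9 kmol/h; ν_C = −1, so ξ = 324.9/1 = 324.9 kmol/h.
Outlet amounts (n = n₀ + ν ξ):
  A: 1940 − 1(324.9) = 1615
  C: 740 − 1(324.9) = 415.1
  B: 0 + 2(324.9) = 649.7
Total out = 1615 + 415.1 + 649.7 = 2680 kmol/h.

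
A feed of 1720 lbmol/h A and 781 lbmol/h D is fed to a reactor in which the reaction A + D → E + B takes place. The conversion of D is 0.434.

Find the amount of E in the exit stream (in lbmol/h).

D reacted = 0.434 × 781 = 339 lbmol/h; ν_D = −1, so ξ = 339/1 = 339 lbmol/h.
Outlet amounts (n = n₀ + ν ξ):
  A: 1720 − 1(339) = 1381
  D: 781 − 1(339) = 442
  E: 0 + 1(339) = 339
  B: 0 + 1(339) = 339

339 lbmol/h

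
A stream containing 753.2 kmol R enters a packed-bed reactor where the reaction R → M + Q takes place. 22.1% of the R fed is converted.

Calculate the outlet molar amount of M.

166 kmol

R reacted = 0.221 × 753.2 = 166.5 kmol; ν_R = −1, so ξ = 166.5/1 = 166.5 kmol.
Outlet amounts (n = n₀ + ν ξ):
  R: 753.2 − 1(166.5) = 586.7
  M: 0 + 1(166.5) = 166.5
  Q: 0 + 1(166.5) = 166.5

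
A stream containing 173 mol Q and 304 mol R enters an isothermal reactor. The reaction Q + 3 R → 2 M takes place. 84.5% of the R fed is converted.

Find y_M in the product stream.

0.56

R reacted = 0.845 × 304 = 256.9 mol; ν_R = −3, so ξ = 256.9/3 = 85.63 mol.
Outlet amounts (n = n₀ + ν ξ):
  Q: 173 − 1(85.63) = 87.37
  R: 304 − 3(85.63) = 47.12
  M: 0 + 2(85.63) = 171.3
Total out = 305.7 mol; y_M = 171.3 / 305.7 = 0.5601.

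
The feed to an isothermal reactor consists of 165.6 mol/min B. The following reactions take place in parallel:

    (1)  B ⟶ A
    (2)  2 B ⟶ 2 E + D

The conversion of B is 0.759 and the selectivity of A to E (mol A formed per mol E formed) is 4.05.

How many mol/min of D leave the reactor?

12.4 mol/min

Conversion of B: B consumed = 0.759 × 165.6 = 125.7 mol/min = 1ξ₁ + 2ξ₂.
Selectivity: 1ξ₁ / (2ξ₂) = 4.05 → ξ₁ = 8.1 ξ₂.
Substitute: (1·8.1 + 2) ξ₂ = 125.7 → ξ₂ = 12.44 mol/min, ξ₁ = 100.8 mol/min.
Outlet amounts (n = n₀ + Σ ν·ξ):
  B: 165.6 − 1(100.8) − 2(12.44) = 39.91
  A: 0 + 1(100.8) = 100.8
  E: 0 + 2(12.44) = 24.89
  D: 0 + 1(12.44) = 12.44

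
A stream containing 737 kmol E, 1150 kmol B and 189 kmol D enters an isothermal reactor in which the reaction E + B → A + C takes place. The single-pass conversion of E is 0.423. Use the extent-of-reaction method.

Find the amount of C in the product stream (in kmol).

E reacted = 0.423 × 737 = 311.8 kmol; ν_E = −1, so ξ = 311.8/1 = 311.8 kmol.
Outlet amounts (n = n₀ + ν ξ):
  E: 737 − 1(311.8) = 425.2
  B: 1150 − 1(311.8) = 838.2
  A: 0 + 1(311.8) = 311.8
  C: 0 + 1(311.8) = 311.8
  D: 189 (inert)

312 kmol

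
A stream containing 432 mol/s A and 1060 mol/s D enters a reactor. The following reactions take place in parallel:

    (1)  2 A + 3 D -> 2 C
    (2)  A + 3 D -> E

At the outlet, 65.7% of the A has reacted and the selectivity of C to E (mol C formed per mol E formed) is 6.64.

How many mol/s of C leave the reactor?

247 mol/s

Conversion of A: A consumed = 0.657 × 432 = 283.8 mol/s = 2ξ₁ + 1ξ₂.
Selectivity: 2ξ₁ / (1ξ₂) = 6.64 → ξ₁ = 3.32 ξ₂.
Substitute: (2·3.32 + 1) ξ₂ = 283.8 → ξ₂ = 37.15 mol/s, ξ₁ = 123.3 mol/s.
Outlet amounts (n = n₀ + Σ ν·ξ):
  A: 432 − 2(123.3) − 1(37.15) = 148.2
  D: 1060 − 3(123.3) − 3(37.15) = 578.5
  C: 0 + 2(123.3) = 246.7
  E: 0 + 1(37.15) = 37.15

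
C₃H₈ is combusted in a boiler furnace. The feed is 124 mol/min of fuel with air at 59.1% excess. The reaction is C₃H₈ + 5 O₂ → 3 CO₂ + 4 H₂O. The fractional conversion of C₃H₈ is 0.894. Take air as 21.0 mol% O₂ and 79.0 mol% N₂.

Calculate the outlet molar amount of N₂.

Stoichiometric O₂ = 5 × 124 = 620 mol/min; O₂ fed = 620 × 1.591 = 986.4 mol/min.
N₂ fed = 986.4 × 79/21 = 3711 mol/min.
Fuel reacted = 0.894 × 124 → ξ = 110.9 mol/min.
Outlet (n = n₀ + ν ξ):
  C₃H₈: 124 − 1(110.9) = 13.14
  O₂: 986.4 − 5(110.9) = 432.1
  N₂: 3711 (inert)
  CO₂: 0 + 3(110.9) = 332.6
  H₂O: 0 + 4(110.9) = 443.4

3710 mol/min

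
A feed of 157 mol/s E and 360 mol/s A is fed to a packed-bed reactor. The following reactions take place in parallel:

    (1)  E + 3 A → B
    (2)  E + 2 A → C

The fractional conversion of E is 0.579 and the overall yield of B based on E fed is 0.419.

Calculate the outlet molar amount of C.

25.1 mol/s

Yield of B: 1ξ₁ / 157 = 0.419 → ξ₁ = 65.78 mol/s.
Conversion of E: 1ξ₁ + 1ξ₂ = 0.579 × 157 = 90.9 → ξ₂ = 25.12 mol/s.
Outlet amounts (n = n₀ + Σ ν·ξ):
  E: 157 − 1(65.78) − 1(25.12) = 66.1
  A: 360 − 3(65.78) − 2(25.12) = 112.4
  B: 0 + 1(65.78) = 65.78
  C: 0 + 1(25.12) = 25.12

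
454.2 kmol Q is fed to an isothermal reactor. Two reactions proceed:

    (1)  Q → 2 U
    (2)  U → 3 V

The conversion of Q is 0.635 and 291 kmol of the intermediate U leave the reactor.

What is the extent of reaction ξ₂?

ξ₂ = 286 kmol

Conversion of Q: Q consumed = 1ξ₁ = 0.635 × 454.2 → ξ₁ = 288.4 kmol.
U balance: n_U = 0 + 2ξ₁ − 1ξ₂ = 291 → ξ₂ = (2·288.4 − 291)/1 = 285.8 kmol.
Outlet amounts (n = n₀ + Σ ν·ξ):
  Q: 454.2 − 1(288.4) = 165.8
  U: 0 + 2(288.4) − 1(285.8) = 291
  V: 0 + 3(285.8) = 857.5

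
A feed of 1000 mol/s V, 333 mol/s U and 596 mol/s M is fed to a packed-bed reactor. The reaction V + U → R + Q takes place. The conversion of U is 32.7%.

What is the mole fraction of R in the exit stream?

U reacted = 0.327 × 333 = 108.9 mol/s; ν_U = −1, so ξ = 108.9/1 = 108.9 mol/s.
Outlet amounts (n = n₀ + ν ξ):
  V: 1000 − 1(108.9) = 891.1
  U: 333 − 1(108.9) = 224.1
  R: 0 + 1(108.9) = 108.9
  Q: 0 + 1(108.9) = 108.9
  M: 596 (inert)
Total out = 1929 mol/s; y_R = 108.9 / 1929 = 0.05645.

0.0564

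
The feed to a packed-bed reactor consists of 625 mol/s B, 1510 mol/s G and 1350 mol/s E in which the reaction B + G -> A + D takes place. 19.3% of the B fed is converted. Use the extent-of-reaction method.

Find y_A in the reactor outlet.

0.0346

B reacted = 0.193 × 625 = 120.6 mol/s; ν_B = −1, so ξ = 120.6/1 = 120.6 mol/s.
Outlet amounts (n = n₀ + ν ξ):
  B: 625 − 1(120.6) = 504.4
  G: 1510 − 1(120.6) = 1389
  A: 0 + 1(120.6) = 120.6
  D: 0 + 1(120.6) = 120.6
  E: 1350 (inert)
Total out = 3485 mol/s; y_A = 120.6 / 3485 = 0.03461.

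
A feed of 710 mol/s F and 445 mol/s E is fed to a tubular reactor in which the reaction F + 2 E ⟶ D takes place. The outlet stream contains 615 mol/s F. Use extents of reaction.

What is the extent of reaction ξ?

ξ = 95 mol/s

For F: n = n₀ − 1ξ → 615 = 710 − 1ξ, giving ξ = 95 mol/s.
Outlet amounts (n = n₀ + ν ξ):
  F: 710 − 1(95) = 615
  E: 445 − 2(95) = 255
  D: 0 + 1(95) = 95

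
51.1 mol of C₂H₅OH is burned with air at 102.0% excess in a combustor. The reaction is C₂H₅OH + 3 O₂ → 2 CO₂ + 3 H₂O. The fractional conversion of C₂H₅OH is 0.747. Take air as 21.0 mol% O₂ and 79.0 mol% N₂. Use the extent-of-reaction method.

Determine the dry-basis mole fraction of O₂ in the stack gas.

0.135

Stoichiometric O₂ = 3 × 51.1 = 153.3 mol; O₂ fed = 153.3 × 2.020 = 309.7 mol.
N₂ fed = 309.7 × 79/21 = 1165 mol.
Fuel reacted = 0.747 × 51.1 → ξ = 38.17 mol.
Outlet (n = n₀ + ν ξ):
  C₂H₅OH: 51.1 − 1(38.17) = 12.93
  O₂: 309.7 − 3(38.17) = 195.2
  N₂: 1165 (inert)
  CO₂: 0 + 2(38.17) = 76.34
  H₂O: 0 + 3(38.17) = 114.5
Dry total = 1449 mol; y_O₂ (dry) = 195.2 / 1449 = 0.1346.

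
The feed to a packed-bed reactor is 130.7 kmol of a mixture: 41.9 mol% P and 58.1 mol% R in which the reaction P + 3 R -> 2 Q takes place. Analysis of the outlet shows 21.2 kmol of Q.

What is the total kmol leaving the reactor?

109 kmol

For Q: n = n₀ + 2ξ → 21.2 = 0 + 2ξ, giving ξ = 10.6 kmol.
Outlet amounts (n = n₀ + ν ξ):
  P: 54.76 − 1(10.6) = 44.16
  R: 75.94 − 3(10.6) = 44.14
  Q: 0 + 2(10.6) = 21.2
Total out = 44.16 + 44.14 + 21.2 = 109.5 kmol.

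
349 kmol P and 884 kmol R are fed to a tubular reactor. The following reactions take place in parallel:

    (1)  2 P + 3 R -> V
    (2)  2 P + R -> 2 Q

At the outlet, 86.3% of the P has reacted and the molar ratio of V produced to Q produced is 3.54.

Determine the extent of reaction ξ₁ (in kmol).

Conversion of P: P consumed = 0.863 × 349 = 301.2 kmol = 2ξ₁ + 2ξ₂.
Selectivity: 1ξ₁ / (2ξ₂) = 3.54 → ξ₁ = 7.08 ξ₂.
Substitute: (2·7.08 + 2) ξ₂ = 301.2 → ξ₂ = 18.64 kmol, ξ₁ = 132 kmol.
Outlet amounts (n = n₀ + Σ ν·ξ):
  P: 349 − 2(132) − 2(18.64) = 47.81
  R: 884 − 3(132) − 1(18.64) = 469.5
  V: 0 + 1(132) = 132
  Q: 0 + 2(18.64) = 37.28

ξ₁ = 132 kmol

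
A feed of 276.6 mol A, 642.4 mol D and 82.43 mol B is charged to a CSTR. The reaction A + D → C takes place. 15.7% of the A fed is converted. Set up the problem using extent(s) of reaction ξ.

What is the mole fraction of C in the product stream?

0.0453

A reacted = 0.157 × 276.6 = 43.43 mol; ν_A = −1, so ξ = 43.43/1 = 43.43 mol.
Outlet amounts (n = n₀ + ν ξ):
  A: 276.6 − 1(43.43) = 233.2
  D: 642.4 − 1(43.43) = 599
  C: 0 + 1(43.43) = 43.43
  B: 82.43 (inert)
Total out = 958 mol; y_C = 43.43 / 958 = 0.04533.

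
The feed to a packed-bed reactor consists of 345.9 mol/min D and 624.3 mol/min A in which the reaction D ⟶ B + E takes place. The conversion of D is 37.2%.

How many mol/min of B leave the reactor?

D reacted = 0.372 × 345.9 = 128.7 mol/min; ν_D = −1, so ξ = 128.7/1 = 128.7 mol/min.
Outlet amounts (n = n₀ + ν ξ):
  D: 345.9 − 1(128.7) = 217.2
  B: 0 + 1(128.7) = 128.7
  E: 0 + 1(128.7) = 128.7
  A: 624.3 (inert)

129 mol/min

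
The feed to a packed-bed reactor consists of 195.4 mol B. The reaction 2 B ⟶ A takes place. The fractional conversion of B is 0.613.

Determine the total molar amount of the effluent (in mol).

B reacted = 0.613 × 195.4 = 119.8 mol; ν_B = −2, so ξ = 119.8/2 = 59.89 mol.
Outlet amounts (n = n₀ + ν ξ):
  B: 195.4 − 2(59.89) = 75.62
  A: 0 + 1(59.89) = 59.89
Total out = 75.62 + 59.89 = 135.5 mol.

136 mol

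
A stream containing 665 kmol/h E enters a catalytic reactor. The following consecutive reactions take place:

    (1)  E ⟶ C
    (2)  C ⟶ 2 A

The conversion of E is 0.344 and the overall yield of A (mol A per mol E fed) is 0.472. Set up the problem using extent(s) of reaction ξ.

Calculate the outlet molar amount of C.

Conversion of E: E consumed = 1ξ₁ = 0.344 × 665 → ξ₁ = 228.8 kmol/h.
Yield of A: 2ξ₂ / 665 = 0.472 → ξ₂ = 156.9 kmol/h.
Outlet amounts (n = n₀ + Σ ν·ξ):
  E: 665 − 1(228.8) = 436.2
  C: 0 + 1(228.8) − 1(156.9) = 71.82
  A: 0 + 2(156.9) = 313.9

71.8 kmol/h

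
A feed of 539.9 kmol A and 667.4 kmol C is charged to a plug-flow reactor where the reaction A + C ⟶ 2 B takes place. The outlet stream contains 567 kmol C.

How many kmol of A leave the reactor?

For C: n = n₀ − 1ξ → 567 = 667.4 − 1ξ, giving ξ = 100.4 kmol.
Outlet amounts (n = n₀ + ν ξ):
  A: 539.9 − 1(100.4) = 439.5
  C: 667.4 − 1(100.4) = 567
  B: 0 + 2(100.4) = 200.8

440 kmol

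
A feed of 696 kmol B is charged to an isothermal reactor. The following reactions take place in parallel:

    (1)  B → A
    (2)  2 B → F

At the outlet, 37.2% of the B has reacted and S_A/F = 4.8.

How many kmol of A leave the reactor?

Conversion of B: B consumed = 0.372 × 696 = 258.9 kmol = 1ξ₁ + 2ξ₂.
Selectivity: 1ξ₁ / (1ξ₂) = 4.8 → ξ₁ = 4.8 ξ₂.
Substitute: (1·4.8 + 2) ξ₂ = 258.9 → ξ₂ = 38.08 kmol, ξ₁ = 182.8 kmol.
Outlet amounts (n = n₀ + Σ ν·ξ):
  B: 696 − 1(182.8) − 2(38.08) = 437.1
  A: 0 + 1(182.8) = 182.8
  F: 0 + 1(38.08) = 38.08

183 kmol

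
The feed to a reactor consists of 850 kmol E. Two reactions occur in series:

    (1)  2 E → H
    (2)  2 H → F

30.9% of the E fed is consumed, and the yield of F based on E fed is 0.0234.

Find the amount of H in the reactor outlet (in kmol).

91.5 kmol

Conversion of E: E consumed = 2ξ₁ = 0.309 × 850 → ξ₁ = 131.3 kmol.
Yield of F: 1ξ₂ / 850 = 0.0234 → ξ₂ = 19.89 kmol.
Outlet amounts (n = n₀ + Σ ν·ξ):
  E: 850 − 2(131.3) = 587.4
  H: 0 + 1(131.3) − 2(19.89) = 91.54
  F: 0 + 1(19.89) = 19.89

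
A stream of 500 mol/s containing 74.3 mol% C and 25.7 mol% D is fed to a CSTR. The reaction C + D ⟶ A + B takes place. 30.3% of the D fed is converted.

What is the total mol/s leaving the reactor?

D reacted = 0.303 × 128.5 = 38.94 mol/s; ν_D = −1, so ξ = 38.94/1 = 38.94 mol/s.
Outlet amounts (n = n₀ + ν ξ):
  C: 371.5 − 1(38.94) = 332.6
  D: 128.5 − 1(38.94) = 89.56
  A: 0 + 1(38.94) = 38.94
  B: 0 + 1(38.94) = 38.94
Total out = 332.6 + 89.56 + 38.94 + 38.94 = 500 mol/s.

500 mol/s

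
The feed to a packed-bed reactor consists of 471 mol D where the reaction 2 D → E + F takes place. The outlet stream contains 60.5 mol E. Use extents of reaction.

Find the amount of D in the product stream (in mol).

For E: n = n₀ + 1ξ → 60.5 = 0 + 1ξ, giving ξ = 60.5 mol.
Outlet amounts (n = n₀ + ν ξ):
  D: 471 − 2(60.5) = 350
  E: 0 + 1(60.5) = 60.5
  F: 0 + 1(60.5) = 60.5

350 mol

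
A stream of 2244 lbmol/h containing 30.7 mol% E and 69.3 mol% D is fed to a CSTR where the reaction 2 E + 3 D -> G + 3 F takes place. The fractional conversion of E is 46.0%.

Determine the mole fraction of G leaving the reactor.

0.076

E reacted = 0.46 × 688.9 = 316.9 lbmol/h; ν_E = −2, so ξ = 316.9/2 = 158.4 lbmol/h.
Outlet amounts (n = n₀ + ν ξ):
  E: 688.9 − 2(158.4) = 372
  D: 1555 − 3(158.4) = 1080
  G: 0 + 1(158.4) = 158.4
  F: 0 + 3(158.4) = 475.3
Total out = 2086 lbmol/h; y_G = 158.4 / 2086 = 0.07597.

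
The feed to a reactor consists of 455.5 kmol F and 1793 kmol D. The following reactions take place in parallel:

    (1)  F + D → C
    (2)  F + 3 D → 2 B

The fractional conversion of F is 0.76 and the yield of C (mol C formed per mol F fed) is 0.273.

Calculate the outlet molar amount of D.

1000 kmol

Yield of C: 1ξ₁ / 455.5 = 0.273 → ξ₁ = 124.4 kmol.
Conversion of F: 1ξ₁ + 1ξ₂ = 0.76 × 455.5 = 346.2 → ξ₂ = 221.8 kmol.
Outlet amounts (n = n₀ + Σ ν·ξ):
  F: 455.5 − 1(124.4) − 1(221.8) = 109.3
  D: 1793 − 1(124.4) − 3(221.8) = 1003
  C: 0 + 1(124.4) = 124.4
  B: 0 + 2(221.8) = 443.7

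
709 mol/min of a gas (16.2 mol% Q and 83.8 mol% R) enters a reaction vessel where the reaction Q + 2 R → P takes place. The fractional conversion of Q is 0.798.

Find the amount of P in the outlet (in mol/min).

91.7 mol/min

Q reacted = 0.798 × 114.9 = 91.66 mol/min; ν_Q = −1, so ξ = 91.66/1 = 91.66 mol/min.
Outlet amounts (n = n₀ + ν ξ):
  Q: 114.9 − 1(91.66) = 23.2
  R: 594.1 − 2(91.66) = 410.8
  P: 0 + 1(91.66) = 91.66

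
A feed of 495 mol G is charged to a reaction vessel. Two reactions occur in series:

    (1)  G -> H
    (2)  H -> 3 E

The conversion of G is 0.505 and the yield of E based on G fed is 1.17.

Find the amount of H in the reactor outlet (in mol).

56.9 mol

Conversion of G: G consumed = 1ξ₁ = 0.505 × 495 → ξ₁ = 250 mol.
Yield of E: 3ξ₂ / 495 = 1.17 → ξ₂ = 193 mol.
Outlet amounts (n = n₀ + Σ ν·ξ):
  G: 495 − 1(250) = 245
  H: 0 + 1(250) − 1(193) = 56.93
  E: 0 + 3(193) = 579.1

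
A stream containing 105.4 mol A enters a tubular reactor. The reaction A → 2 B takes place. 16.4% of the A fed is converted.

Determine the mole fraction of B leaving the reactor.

A reacted = 0.164 × 105.4 = 17.29 mol; ν_A = −1, so ξ = 17.29/1 = 17.29 mol.
Outlet amounts (n = n₀ + ν ξ):
  A: 105.4 − 1(17.29) = 88.11
  B: 0 + 2(17.29) = 34.57
Total out = 122.7 mol; y_B = 34.57 / 122.7 = 0.2818.

0.282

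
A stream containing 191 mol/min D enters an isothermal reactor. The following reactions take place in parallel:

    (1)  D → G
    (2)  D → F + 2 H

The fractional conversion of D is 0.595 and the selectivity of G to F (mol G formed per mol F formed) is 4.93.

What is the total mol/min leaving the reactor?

Conversion of D: D consumed = 0.595 × 191 = 113.6 mol/min = 1ξ₁ + 1ξ₂.
Selectivity: 1ξ₁ / (1ξ₂) = 4.93 → ξ₁ = 4.93 ξ₂.
Substitute: (1·4.93 + 1) ξ₂ = 113.6 → ξ₂ = 19.16 mol/min, ξ₁ = 94.48 mol/min.
Outlet amounts (n = n₀ + Σ ν·ξ):
  D: 191 − 1(94.48) − 1(19.16) = 77.36
  G: 0 + 1(94.48) = 94.48
  F: 0 + 1(19.16) = 19.16
  H: 0 + 2(19.16) = 38.33
Total out = 77.36 + 94.48 + 19.16 + 38.33 = 229.3 mol/min.

229 mol/min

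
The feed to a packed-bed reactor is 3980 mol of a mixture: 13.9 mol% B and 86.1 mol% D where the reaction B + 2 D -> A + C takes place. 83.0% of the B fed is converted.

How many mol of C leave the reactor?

459 mol

B reacted = 0.83 × 553.2 = 459.2 mol; ν_B = −1, so ξ = 459.2/1 = 459.2 mol.
Outlet amounts (n = n₀ + ν ξ):
  B: 553.2 − 1(459.2) = 94.05
  D: 3427 − 2(459.2) = 2508
  A: 0 + 1(459.2) = 459.2
  C: 0 + 1(459.2) = 459.2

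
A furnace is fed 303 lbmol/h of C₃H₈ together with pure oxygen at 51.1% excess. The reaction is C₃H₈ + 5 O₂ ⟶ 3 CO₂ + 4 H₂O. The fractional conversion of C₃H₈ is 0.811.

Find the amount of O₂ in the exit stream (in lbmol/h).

1060 lbmol/h

Stoichiometric O₂ = 5 × 303 = 1515 lbmol/h; O₂ fed = 1515 × 1.511 = 2289 lbmol/h.
Fuel reacted = 0.811 × 303 → ξ = 245.7 lbmol/h.
Outlet (n = n₀ + ν ξ):
  C₃H₈: 303 − 1(245.7) = 57.27
  O₂: 2289 − 5(245.7) = 1060
  CO₂: 0 + 3(245.7) = 737.2
  H₂O: 0 + 4(245.7) = 982.9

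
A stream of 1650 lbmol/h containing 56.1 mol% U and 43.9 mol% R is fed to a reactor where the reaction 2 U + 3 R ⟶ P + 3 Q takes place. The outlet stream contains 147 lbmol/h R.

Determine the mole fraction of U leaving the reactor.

0.371

For R: n = n₀ − 3ξ → 147 = 724.4 − 3ξ, giving ξ = 192.5 lbmol/h.
Outlet amounts (n = n₀ + ν ξ):
  U: 925.6 − 2(192.5) = 540.8
  R: 724.4 − 3(192.5) = 147
  P: 0 + 1(192.5) = 192.5
  Q: 0 + 3(192.5) = 577.4
Total out = 1458 lbmol/h; y_U = 540.8 / 1458 = 0.371.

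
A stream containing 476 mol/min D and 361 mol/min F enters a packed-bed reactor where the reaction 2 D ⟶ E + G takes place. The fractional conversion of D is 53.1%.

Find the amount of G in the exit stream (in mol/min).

D reacted = 0.531 × 476 = 252.8 mol/min; ν_D = −2, so ξ = 252.8/2 = 126.4 mol/min.
Outlet amounts (n = n₀ + ν ξ):
  D: 476 − 2(126.4) = 223.2
  E: 0 + 1(126.4) = 126.4
  G: 0 + 1(126.4) = 126.4
  F: 361 (inert)

126 mol/min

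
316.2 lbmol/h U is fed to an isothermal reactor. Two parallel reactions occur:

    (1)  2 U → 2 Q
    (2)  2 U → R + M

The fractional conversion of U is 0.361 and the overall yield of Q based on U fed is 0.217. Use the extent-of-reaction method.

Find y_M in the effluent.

Yield of Q: 2ξ₁ / 316.2 = 0.217 → ξ₁ = 34.31 lbmol/h.
Conversion of U: 2ξ₁ + 2ξ₂ = 0.361 × 316.2 = 114.1 → ξ₂ = 22.77 lbmol/h.
Outlet amounts (n = n₀ + Σ ν·ξ):
  U: 316.2 − 2(34.31) − 2(22.77) = 202.1
  Q: 0 + 2(34.31) = 68.62
  R: 0 + 1(22.77) = 22.77
  M: 0 + 1(22.77) = 22.77
Total out = 316.2 lbmol/h; y_M = 22.77 / 316.2 = 0.072.

0.072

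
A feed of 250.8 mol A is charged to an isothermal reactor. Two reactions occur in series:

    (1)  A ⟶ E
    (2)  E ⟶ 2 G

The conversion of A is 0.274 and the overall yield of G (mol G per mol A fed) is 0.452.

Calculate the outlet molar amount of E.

12 mol

Conversion of A: A consumed = 1ξ₁ = 0.274 × 250.8 → ξ₁ = 68.72 mol.
Yield of G: 2ξ₂ / 250.8 = 0.452 → ξ₂ = 56.68 mol.
Outlet amounts (n = n₀ + Σ ν·ξ):
  A: 250.8 − 1(68.72) = 182.1
  E: 0 + 1(68.72) − 1(56.68) = 12.04
  G: 0 + 2(56.68) = 113.4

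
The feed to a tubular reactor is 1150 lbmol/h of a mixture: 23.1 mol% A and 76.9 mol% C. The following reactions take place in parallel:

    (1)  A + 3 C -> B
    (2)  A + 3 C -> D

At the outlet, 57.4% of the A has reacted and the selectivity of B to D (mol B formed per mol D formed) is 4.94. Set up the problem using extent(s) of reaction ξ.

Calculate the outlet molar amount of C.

427 lbmol/h

Conversion of A: A consumed = 0.574 × 265.6 = 152.5 lbmol/h = 1ξ₁ + 1ξ₂.
Selectivity: 1ξ₁ / (1ξ₂) = 4.94 → ξ₁ = 4.94 ξ₂.
Substitute: (1·4.94 + 1) ξ₂ = 152.5 → ξ₂ = 25.67 lbmol/h, ξ₁ = 126.8 lbmol/h.
Outlet amounts (n = n₀ + Σ ν·ξ):
  A: 265.6 − 1(126.8) − 1(25.67) = 113.2
  C: 884.4 − 3(126.8) − 3(25.67) = 426.9
  B: 0 + 1(126.8) = 126.8
  D: 0 + 1(25.67) = 25.67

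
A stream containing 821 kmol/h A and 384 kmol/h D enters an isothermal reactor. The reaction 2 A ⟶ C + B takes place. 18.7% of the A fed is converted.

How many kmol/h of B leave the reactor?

A reacted = 0.187 × 821 = 153.5 kmol/h; ν_A = −2, so ξ = 153.5/2 = 76.76 kmol/h.
Outlet amounts (n = n₀ + ν ξ):
  A: 821 − 2(76.76) = 667.5
  C: 0 + 1(76.76) = 76.76
  B: 0 + 1(76.76) = 76.76
  D: 384 (inert)

76.8 kmol/h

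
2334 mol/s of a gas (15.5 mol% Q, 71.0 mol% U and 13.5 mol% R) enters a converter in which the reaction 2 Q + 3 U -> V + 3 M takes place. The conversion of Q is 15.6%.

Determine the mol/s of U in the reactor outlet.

Q reacted = 0.156 × 361.8 = 56.44 mol/s; ν_Q = −2, so ξ = 56.44/2 = 28.22 mol/s.
Outlet amounts (n = n₀ + ν ξ):
  Q: 361.8 − 2(28.22) = 305.3
  U: 1657 − 3(28.22) = 1572
  V: 0 + 1(28.22) = 28.22
  M: 0 + 3(28.22) = 84.65
  R: 315.1 (inert)

1570 mol/s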